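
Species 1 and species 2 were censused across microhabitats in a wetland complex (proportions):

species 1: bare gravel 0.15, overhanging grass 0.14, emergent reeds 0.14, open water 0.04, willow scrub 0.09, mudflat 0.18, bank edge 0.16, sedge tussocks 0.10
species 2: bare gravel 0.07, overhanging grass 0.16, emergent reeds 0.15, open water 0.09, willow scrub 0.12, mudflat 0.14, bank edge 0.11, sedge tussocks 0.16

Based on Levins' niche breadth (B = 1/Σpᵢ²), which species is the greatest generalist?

species 2

Σp_1ᵢ² = 0.15² + 0.14² + 0.14² + 0.04² + 0.09² + 0.18² + 0.16² + 0.10² = 0.0225 + 0.0196 + 0.0196 + 0.0016 + 0.0081 + 0.0324 + 0.0256 + 0.0100 = 0.1394
B_1 = 1 / 0.1394 = 7.1736
Σp_2ᵢ² = 0.07² + 0.16² + 0.15² + 0.09² + 0.12² + 0.14² + 0.11² + 0.16² = 0.0049 + 0.0256 + 0.0225 + 0.0081 + 0.0144 + 0.0196 + 0.0121 + 0.0256 = 0.1328
B_2 = 1 / 0.1328 = 7.5301
Highest B → broadest niche (most generalist): species 2 (B = 7.53).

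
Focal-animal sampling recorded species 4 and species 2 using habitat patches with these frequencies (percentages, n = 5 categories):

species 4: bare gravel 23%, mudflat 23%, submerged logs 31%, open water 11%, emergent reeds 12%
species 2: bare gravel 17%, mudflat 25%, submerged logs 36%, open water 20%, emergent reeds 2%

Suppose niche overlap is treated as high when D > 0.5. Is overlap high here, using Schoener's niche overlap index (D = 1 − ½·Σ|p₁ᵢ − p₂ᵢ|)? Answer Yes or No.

Convert percentages to proportions (divide by 100).
Σ|p₁ᵢ − p₂ᵢ| = 0.06 + 0.02 + 0.05 + 0.09 + 0.10 = 0.32
D = 1 − ½ × 0.32 = 1 − 0.160 = 0.8400
D = 0.8400 > 0.5 → Yes.

Yes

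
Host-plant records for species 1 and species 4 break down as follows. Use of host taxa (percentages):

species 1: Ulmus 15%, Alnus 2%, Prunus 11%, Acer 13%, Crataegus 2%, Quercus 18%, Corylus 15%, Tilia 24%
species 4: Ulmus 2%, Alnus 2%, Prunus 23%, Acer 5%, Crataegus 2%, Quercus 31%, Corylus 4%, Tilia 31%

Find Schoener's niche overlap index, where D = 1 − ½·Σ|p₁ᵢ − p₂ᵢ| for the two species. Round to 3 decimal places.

Convert percentages to proportions (divide by 100).
Σ|p₁ᵢ − p₂ᵢ| = 0.13 + 0.00 + 0.12 + 0.08 + 0.00 + 0.13 + 0.11 + 0.07 = 0.64
D = 1 − ½ × 0.64 = 1 − 0.320 = 0.68000

0.680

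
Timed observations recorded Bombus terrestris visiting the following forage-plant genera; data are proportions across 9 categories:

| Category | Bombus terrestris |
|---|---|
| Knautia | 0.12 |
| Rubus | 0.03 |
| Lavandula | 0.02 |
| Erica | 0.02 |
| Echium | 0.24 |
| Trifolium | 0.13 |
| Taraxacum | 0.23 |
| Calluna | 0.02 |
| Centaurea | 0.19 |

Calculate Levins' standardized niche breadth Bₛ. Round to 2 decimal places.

Σpᵢ² = 0.12² + 0.03² + 0.02² + 0.02² + 0.24² + 0.13² + 0.23² + 0.02² + 0.19² = 0.0144 + 0.0009 + 0.0004 + 0.0004 + 0.0576 + 0.0169 + 0.0529 + 0.0004 + 0.0361 = 0.1800
B = 1 / 0.1800 = 5.5556
Bₛ = (B − 1)/(n − 1) = (5.5556 − 1)/(9 − 1) = 4.5556/8 = 0.5695

0.57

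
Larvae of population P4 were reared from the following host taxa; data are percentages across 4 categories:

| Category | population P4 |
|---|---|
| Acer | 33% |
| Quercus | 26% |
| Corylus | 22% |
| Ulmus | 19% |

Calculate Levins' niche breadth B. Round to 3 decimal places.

Convert percentages to proportions (divide by 100).
Σpᵢ² = 0.33² + 0.26² + 0.22² + 0.19² = 0.1089 + 0.0676 + 0.0484 + 0.0361 = 0.2610
B = 1 / 0.2610 = 3.83142

3.831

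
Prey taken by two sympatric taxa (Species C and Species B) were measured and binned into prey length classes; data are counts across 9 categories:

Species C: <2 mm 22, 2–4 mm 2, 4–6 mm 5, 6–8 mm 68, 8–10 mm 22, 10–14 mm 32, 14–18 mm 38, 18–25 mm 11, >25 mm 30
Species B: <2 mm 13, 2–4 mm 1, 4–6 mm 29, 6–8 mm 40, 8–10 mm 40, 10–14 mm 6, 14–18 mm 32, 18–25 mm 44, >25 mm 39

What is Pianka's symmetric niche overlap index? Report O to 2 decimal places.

Proportions for Species C (n=230): 22/230=0.0957, 2/230=0.0087, 5/230=0.0217, 68/230=0.2957, 22/230=0.0957, 32/230=0.1391, 38/230=0.1652, 11/230=0.0478, 30/230=0.1304
Proportions for Species B (n=244): 13/244=0.0533, 1/244=0.0041, 29/244=0.1189, 40/244=0.1639, 40/244=0.1639, 6/244=0.0246, 32/244=0.1311, 44/244=0.1803, 39/244=0.1598
Σ p₁ᵢp₂ᵢ = 0.005101 + 0.000036 + 0.002580 + 0.048465 + 0.015685 + 0.003422 + 0.021658 + 0.008618 + 0.020838 = 0.126403
Σp_1ᵢ² = 0.0957² + 0.0087² + 0.0217² + 0.2957² + 0.0957² + 0.1391² + 0.1652² + 0.0478² + 0.1304² = 0.009158 + 0.000076 + 0.000471 + 0.087438 + 0.009158 + 0.019349 + 0.027291 + 0.002285 + 0.017004 = 0.172230
Σp_2ᵢ² = 0.0533² + 0.0041² + 0.1189² + 0.1639² + 0.1639² + 0.0246² + 0.1311² + 0.1803² + 0.1598² = 0.002841 + 0.000017 + 0.014137 + 0.026863 + 0.026863 + 0.000605 + 0.017187 + 0.032508 + 0.025536 = 0.146557
O = 0.126403 / √(0.172230 × 0.146557) = 0.126403 / 0.1588758 = 0.7956

0.80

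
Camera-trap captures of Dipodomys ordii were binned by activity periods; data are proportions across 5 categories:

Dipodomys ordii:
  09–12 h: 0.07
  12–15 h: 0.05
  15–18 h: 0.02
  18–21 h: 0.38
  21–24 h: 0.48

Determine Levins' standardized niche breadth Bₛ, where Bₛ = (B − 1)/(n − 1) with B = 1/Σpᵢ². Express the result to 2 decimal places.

0.40

Σpᵢ² = 0.07² + 0.05² + 0.02² + 0.38² + 0.48² = 0.0049 + 0.0025 + 0.0004 + 0.1444 + 0.2304 = 0.3826
B = 1 / 0.3826 = 2.6137
Bₛ = (B − 1)/(n − 1) = (2.6137 − 1)/(5 − 1) = 1.6137/4 = 0.4034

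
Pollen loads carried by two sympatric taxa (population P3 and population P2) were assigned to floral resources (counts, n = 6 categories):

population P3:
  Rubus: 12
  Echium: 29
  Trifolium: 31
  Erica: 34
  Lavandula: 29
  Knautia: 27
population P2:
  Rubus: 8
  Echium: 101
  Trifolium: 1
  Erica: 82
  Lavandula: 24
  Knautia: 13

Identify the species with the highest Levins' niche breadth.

Proportions for population P3 (n=162): 12/162=0.0741, 29/162=0.1790, 31/162=0.1914, 34/162=0.2099, 29/162=0.1790, 27/162=0.1667
Proportions for population P2 (n=229): 8/229=0.0349, 101/229=0.4410, 1/229=0.0044, 82/229=0.3581, 24/229=0.1048, 13/229=0.0568
Σp_P3ᵢ² = 0.0741² + 0.1790² + 0.1914² + 0.2099² + 0.1790² + 0.1667² = 0.005491 + 0.032041 + 0.036634 + 0.044058 + 0.032041 + 0.027789 = 0.178054
B_P3 = 1 / 0.178054 = 5.6163
Σp_P2ᵢ² = 0.0349² + 0.4410² + 0.0044² + 0.3581² + 0.1048² + 0.0568² = 0.001218 + 0.194481 + 0.000019 + 0.128236 + 0.010983 + 0.003226 = 0.338163
B_P2 = 1 / 0.338163 = 2.9572
Highest B → broadest niche (most generalist): population P3 (B = 5.62).

population P3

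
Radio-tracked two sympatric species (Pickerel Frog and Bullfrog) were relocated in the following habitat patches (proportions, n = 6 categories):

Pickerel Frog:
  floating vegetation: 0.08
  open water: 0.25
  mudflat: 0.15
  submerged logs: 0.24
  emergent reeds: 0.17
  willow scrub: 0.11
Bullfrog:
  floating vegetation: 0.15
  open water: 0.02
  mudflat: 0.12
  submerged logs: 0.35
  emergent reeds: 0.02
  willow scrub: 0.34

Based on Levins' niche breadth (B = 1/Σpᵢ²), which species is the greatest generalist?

Σp_Frogᵢ² = 0.08² + 0.25² + 0.15² + 0.24² + 0.17² + 0.11² = 0.0064 + 0.0625 + 0.0225 + 0.0576 + 0.0289 + 0.0121 = 0.1900
B_Frog = 1 / 0.1900 = 5.2632
Σp_Bullᵢ² = 0.15² + 0.02² + 0.12² + 0.35² + 0.02² + 0.34² = 0.0225 + 0.0004 + 0.0144 + 0.1225 + 0.0004 + 0.1156 = 0.2758
B_Bull = 1 / 0.2758 = 3.6258
Highest B → broadest niche (most generalist): Pickerel Frog (B = 5.26).

Pickerel Frog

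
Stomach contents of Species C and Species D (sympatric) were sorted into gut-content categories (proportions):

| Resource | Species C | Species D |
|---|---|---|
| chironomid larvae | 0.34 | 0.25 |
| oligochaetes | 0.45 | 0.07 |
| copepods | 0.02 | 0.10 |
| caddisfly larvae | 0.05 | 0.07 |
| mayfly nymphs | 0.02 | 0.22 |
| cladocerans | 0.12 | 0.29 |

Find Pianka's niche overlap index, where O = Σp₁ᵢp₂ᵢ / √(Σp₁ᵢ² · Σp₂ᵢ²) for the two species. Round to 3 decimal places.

Σ p₁ᵢp₂ᵢ = 0.0850 + 0.0315 + 0.0020 + 0.0035 + 0.0044 + 0.0348 = 0.1612
Σp_1ᵢ² = 0.34² + 0.45² + 0.02² + 0.05² + 0.02² + 0.12² = 0.1156 + 0.2025 + 0.0004 + 0.0025 + 0.0004 + 0.0144 = 0.3358
Σp_2ᵢ² = 0.25² + 0.07² + 0.10² + 0.07² + 0.22² + 0.29² = 0.0625 + 0.0049 + 0.0100 + 0.0049 + 0.0484 + 0.0841 = 0.2148
O = 0.1612 / √(0.3358 × 0.2148) = 0.1612 / 0.268570 = 0.60022

0.600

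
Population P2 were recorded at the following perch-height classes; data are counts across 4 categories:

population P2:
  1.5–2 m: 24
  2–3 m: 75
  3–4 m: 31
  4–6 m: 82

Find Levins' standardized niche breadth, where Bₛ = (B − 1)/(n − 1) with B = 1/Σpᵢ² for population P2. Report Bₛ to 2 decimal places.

Proportions for population P2 (n=212): 24/212=0.1132, 75/212=0.3538, 31/212=0.1462, 82/212=0.3868
Σpᵢ² = 0.1132² + 0.3538² + 0.1462² + 0.3868² = 0.012814 + 0.125174 + 0.021374 + 0.149614 = 0.308976
B = 1 / 0.308976 = 3.2365
Bₛ = (B − 1)/(n − 1) = (3.2365 − 1)/(4 − 1) = 2.2365/3 = 0.7455

0.75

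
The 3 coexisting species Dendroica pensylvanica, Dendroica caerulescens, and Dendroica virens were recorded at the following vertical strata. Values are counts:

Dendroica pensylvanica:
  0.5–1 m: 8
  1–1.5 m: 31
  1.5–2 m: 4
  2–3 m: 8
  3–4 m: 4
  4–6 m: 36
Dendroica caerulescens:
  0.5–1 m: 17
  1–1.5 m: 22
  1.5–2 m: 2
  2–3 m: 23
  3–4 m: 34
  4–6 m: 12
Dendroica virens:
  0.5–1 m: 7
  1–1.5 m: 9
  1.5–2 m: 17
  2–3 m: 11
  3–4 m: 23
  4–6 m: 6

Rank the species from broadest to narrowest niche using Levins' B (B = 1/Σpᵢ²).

Proportions for Dendroica pensylvanica (n=91): 8/91=0.0879, 31/91=0.3407, 4/91=0.0440, 8/91=0.0879, 4/91=0.0440, 36/91=0.3956
Proportions for Dendroica caerulescens (n=110): 17/110=0.1545, 22/110=0.2000, 2/110=0.0182, 23/110=0.2091, 34/110=0.3091, 12/110=0.1091
Proportions for Dendroica virens (n=73): 7/73=0.0959, 9/73=0.1233, 17/73=0.2329, 11/73=0.1507, 23/73=0.3151, 6/73=0.0822
Σp_pensᵢ² = 0.0879² + 0.3407² + 0.0440² + 0.0879² + 0.0440² + 0.3956² = 0.007726 + 0.116076 + 0.001936 + 0.007726 + 0.001936 + 0.156499 = 0.291899
B_pens = 1 / 0.291899 = 3.4258
Σp_caerᵢ² = 0.1545² + 0.2000² + 0.0182² + 0.2091² + 0.3091² + 0.1091² = 0.023870 + 0.040000 + 0.000331 + 0.043723 + 0.095543 + 0.011903 = 0.215370
B_caer = 1 / 0.215370 = 4.6432
Σp_vireᵢ² = 0.0959² + 0.1233² + 0.2329² + 0.1507² + 0.3151² + 0.0822² = 0.009197 + 0.015203 + 0.054242 + 0.022710 + 0.099288 + 0.006757 = 0.207397
B_vire = 1 / 0.207397 = 4.8217
Ranking by B (broadest → narrowest): Dendroica virens (4.82) > Dendroica caerulescens (4.64) > Dendroica pensylvanica (3.43)

Dendroica virens > Dendroica caerulescens > Dendroica pensylvanica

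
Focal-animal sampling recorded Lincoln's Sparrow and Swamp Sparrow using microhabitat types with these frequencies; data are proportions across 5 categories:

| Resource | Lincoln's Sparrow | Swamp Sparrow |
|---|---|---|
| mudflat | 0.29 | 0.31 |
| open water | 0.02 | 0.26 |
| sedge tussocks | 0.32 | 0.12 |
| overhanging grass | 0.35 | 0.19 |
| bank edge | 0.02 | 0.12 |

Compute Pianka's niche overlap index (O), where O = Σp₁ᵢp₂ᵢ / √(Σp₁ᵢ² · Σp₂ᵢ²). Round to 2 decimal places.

0.76

Σ p₁ᵢp₂ᵢ = 0.0899 + 0.0052 + 0.0384 + 0.0665 + 0.0024 = 0.2024
Σp_1ᵢ² = 0.29² + 0.02² + 0.32² + 0.35² + 0.02² = 0.0841 + 0.0004 + 0.1024 + 0.1225 + 0.0004 = 0.3098
Σp_2ᵢ² = 0.31² + 0.26² + 0.12² + 0.19² + 0.12² = 0.0961 + 0.0676 + 0.0144 + 0.0361 + 0.0144 = 0.2286
O = 0.2024 / √(0.3098 × 0.2286) = 0.2024 / 0.26612 = 0.7606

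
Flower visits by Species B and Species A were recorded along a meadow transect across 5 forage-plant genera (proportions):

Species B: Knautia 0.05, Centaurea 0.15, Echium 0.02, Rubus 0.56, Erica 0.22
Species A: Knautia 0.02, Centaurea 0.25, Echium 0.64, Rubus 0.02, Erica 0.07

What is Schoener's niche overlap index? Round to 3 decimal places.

0.280

Σ|p₁ᵢ − p₂ᵢ| = 0.03 + 0.10 + 0.62 + 0.54 + 0.15 = 1.44
D = 1 − ½ × 1.44 = 1 − 0.720 = 0.28000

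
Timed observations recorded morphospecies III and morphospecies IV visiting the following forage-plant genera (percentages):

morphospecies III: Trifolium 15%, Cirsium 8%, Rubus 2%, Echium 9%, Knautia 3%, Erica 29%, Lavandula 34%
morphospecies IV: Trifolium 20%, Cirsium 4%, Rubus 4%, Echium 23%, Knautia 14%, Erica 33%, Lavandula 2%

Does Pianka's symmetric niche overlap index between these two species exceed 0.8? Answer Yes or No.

Convert percentages to proportions (divide by 100).
Σ p₁ᵢp₂ᵢ = 0.0300 + 0.0032 + 0.0008 + 0.0207 + 0.0042 + 0.0957 + 0.0068 = 0.1614
Σp_1ᵢ² = 0.15² + 0.08² + 0.02² + 0.09² + 0.03² + 0.29² + 0.34² = 0.0225 + 0.0064 + 0.0004 + 0.0081 + 0.0009 + 0.0841 + 0.1156 = 0.2380
Σp_2ᵢ² = 0.20² + 0.04² + 0.04² + 0.23² + 0.14² + 0.33² + 0.02² = 0.0400 + 0.0016 + 0.0016 + 0.0529 + 0.0196 + 0.1089 + 0.0004 = 0.2250
O = 0.1614 / √(0.2380 × 0.2250) = 0.1614 / 0.23141 = 0.6975
O = 0.6975 < 0.8 → No.

No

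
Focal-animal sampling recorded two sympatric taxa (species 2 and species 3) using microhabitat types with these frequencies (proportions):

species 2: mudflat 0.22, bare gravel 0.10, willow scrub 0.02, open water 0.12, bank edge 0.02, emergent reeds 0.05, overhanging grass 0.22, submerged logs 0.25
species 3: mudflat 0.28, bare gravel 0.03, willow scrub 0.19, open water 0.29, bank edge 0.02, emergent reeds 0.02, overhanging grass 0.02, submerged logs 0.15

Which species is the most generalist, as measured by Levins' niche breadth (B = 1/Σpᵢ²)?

species 2

Σp_2ᵢ² = 0.22² + 0.10² + 0.02² + 0.12² + 0.02² + 0.05² + 0.22² + 0.25² = 0.0484 + 0.0100 + 0.0004 + 0.0144 + 0.0004 + 0.0025 + 0.0484 + 0.0625 = 0.1870
B_2 = 1 / 0.1870 = 5.3476
Σp_3ᵢ² = 0.28² + 0.03² + 0.19² + 0.29² + 0.02² + 0.02² + 0.02² + 0.15² = 0.0784 + 0.0009 + 0.0361 + 0.0841 + 0.0004 + 0.0004 + 0.0004 + 0.0225 = 0.2232
B_3 = 1 / 0.2232 = 4.4803
Highest B → broadest niche (most generalist): species 2 (B = 5.35).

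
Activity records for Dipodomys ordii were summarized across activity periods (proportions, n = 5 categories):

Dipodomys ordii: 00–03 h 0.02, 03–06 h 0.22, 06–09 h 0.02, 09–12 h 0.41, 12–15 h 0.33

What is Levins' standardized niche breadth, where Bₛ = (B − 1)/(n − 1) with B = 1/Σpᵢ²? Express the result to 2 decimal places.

Σpᵢ² = 0.02² + 0.22² + 0.02² + 0.41² + 0.33² = 0.0004 + 0.0484 + 0.0004 + 0.1681 + 0.1089 = 0.3262
B = 1 / 0.3262 = 3.0656
Bₛ = (B − 1)/(n − 1) = (3.0656 − 1)/(5 − 1) = 2.0656/4 = 0.5164

0.52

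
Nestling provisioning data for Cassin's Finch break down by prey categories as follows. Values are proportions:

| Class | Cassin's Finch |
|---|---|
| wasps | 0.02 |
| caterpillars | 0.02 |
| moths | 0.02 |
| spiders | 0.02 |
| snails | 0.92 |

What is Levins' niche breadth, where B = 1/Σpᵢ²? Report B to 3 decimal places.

1.179

Σpᵢ² = 0.02² + 0.02² + 0.02² + 0.02² + 0.92² = 0.0004 + 0.0004 + 0.0004 + 0.0004 + 0.8464 = 0.8480
B = 1 / 0.8480 = 1.17925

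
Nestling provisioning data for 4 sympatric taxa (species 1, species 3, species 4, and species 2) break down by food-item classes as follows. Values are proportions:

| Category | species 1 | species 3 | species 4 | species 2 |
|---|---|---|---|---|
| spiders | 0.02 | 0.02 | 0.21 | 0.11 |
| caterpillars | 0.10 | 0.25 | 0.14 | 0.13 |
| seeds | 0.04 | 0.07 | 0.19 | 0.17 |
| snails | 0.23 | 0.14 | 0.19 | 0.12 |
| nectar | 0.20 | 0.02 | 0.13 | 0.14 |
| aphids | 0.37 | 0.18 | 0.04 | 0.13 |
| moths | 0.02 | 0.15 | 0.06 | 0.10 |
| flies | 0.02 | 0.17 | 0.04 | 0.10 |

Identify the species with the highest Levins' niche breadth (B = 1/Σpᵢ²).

species 2

Σp_1ᵢ² = 0.02² + 0.10² + 0.04² + 0.23² + 0.20² + 0.37² + 0.02² + 0.02² = 0.0004 + 0.0100 + 0.0016 + 0.0529 + 0.0400 + 0.1369 + 0.0004 + 0.0004 = 0.2426
B_1 = 1 / 0.2426 = 4.1220
Σp_3ᵢ² = 0.02² + 0.25² + 0.07² + 0.14² + 0.02² + 0.18² + 0.15² + 0.17² = 0.0004 + 0.0625 + 0.0049 + 0.0196 + 0.0004 + 0.0324 + 0.0225 + 0.0289 = 0.1716
B_3 = 1 / 0.1716 = 5.8275
Σp_4ᵢ² = 0.21² + 0.14² + 0.19² + 0.19² + 0.13² + 0.04² + 0.06² + 0.04² = 0.0441 + 0.0196 + 0.0361 + 0.0361 + 0.0169 + 0.0016 + 0.0036 + 0.0016 = 0.1596
B_4 = 1 / 0.1596 = 6.2657
Σp_2ᵢ² = 0.11² + 0.13² + 0.17² + 0.12² + 0.14² + 0.13² + 0.10² + 0.10² = 0.0121 + 0.0169 + 0.0289 + 0.0144 + 0.0196 + 0.0169 + 0.0100 + 0.0100 = 0.1288
B_2 = 1 / 0.1288 = 7.7640
Highest B → broadest niche (most generalist): species 2 (B = 7.76).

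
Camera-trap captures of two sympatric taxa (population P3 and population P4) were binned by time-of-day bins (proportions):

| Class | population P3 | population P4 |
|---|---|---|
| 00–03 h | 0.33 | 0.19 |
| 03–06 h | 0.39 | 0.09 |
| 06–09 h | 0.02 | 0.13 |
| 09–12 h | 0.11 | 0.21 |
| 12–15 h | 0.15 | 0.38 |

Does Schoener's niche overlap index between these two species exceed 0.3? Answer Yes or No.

Yes

Σ|p₁ᵢ − p₂ᵢ| = 0.14 + 0.30 + 0.11 + 0.10 + 0.23 = 0.88
D = 1 − ½ × 0.88 = 1 − 0.440 = 0.5600
D = 0.5600 > 0.3 → Yes.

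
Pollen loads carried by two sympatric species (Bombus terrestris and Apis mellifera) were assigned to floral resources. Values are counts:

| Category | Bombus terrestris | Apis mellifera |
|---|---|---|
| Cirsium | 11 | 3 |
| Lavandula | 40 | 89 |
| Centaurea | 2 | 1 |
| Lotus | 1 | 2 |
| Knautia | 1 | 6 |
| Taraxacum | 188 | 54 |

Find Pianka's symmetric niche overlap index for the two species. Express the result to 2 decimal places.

Proportions for Bombus terrestris (n=243): 11/243=0.0453, 40/243=0.1646, 2/243=0.0082, 1/243=0.0041, 1/243=0.0041, 188/243=0.7737
Proportions for Apis mellifera (n=155): 3/155=0.0194, 89/155=0.5742, 1/155=0.0065, 2/155=0.0129, 6/155=0.0387, 54/155=0.3484
Σ p₁ᵢp₂ᵢ = 0.000879 + 0.094513 + 0.000053 + 0.000053 + 0.000159 + 0.269557 = 0.365214
Σp_1ᵢ² = 0.0453² + 0.1646² + 0.0082² + 0.0041² + 0.0041² + 0.7737² = 0.002052 + 0.027093 + 0.000067 + 0.000017 + 0.000017 + 0.598612 = 0.627858
Σp_2ᵢ² = 0.0194² + 0.5742² + 0.0065² + 0.0129² + 0.0387² + 0.3484² = 0.000376 + 0.329706 + 0.000042 + 0.000166 + 0.001498 + 0.121383 = 0.453171
O = 0.365214 / √(0.627858 × 0.453171) = 0.365214 / 0.5334108 = 0.6847

0.68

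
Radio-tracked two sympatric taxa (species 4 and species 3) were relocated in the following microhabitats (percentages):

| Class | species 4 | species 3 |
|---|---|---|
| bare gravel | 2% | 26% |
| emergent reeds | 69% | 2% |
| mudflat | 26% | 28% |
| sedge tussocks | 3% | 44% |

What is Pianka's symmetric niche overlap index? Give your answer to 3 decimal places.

0.244

Convert percentages to proportions (divide by 100).
Σ p₁ᵢp₂ᵢ = 0.0052 + 0.0138 + 0.0728 + 0.0132 = 0.1050
Σp_1ᵢ² = 0.02² + 0.69² + 0.26² + 0.03² = 0.0004 + 0.4761 + 0.0676 + 0.0009 = 0.5450
Σp_2ᵢ² = 0.26² + 0.02² + 0.28² + 0.44² = 0.0676 + 0.0004 + 0.0784 + 0.1936 = 0.3400
O = 0.1050 / √(0.5450 × 0.3400) = 0.1050 / 0.430465 = 0.24392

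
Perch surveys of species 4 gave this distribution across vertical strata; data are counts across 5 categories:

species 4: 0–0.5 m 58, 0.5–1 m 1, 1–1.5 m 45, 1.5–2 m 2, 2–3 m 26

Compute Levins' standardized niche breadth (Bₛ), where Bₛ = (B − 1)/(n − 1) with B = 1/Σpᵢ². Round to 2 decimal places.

Proportions for species 4 (n=132): 58/132=0.4394, 1/132=0.0076, 45/132=0.3409, 2/132=0.0152, 26/132=0.1970
Σpᵢ² = 0.4394² + 0.0076² + 0.3409² + 0.0152² + 0.1970² = 0.193072 + 0.000058 + 0.116213 + 0.000231 + 0.038809 = 0.348383
B = 1 / 0.348383 = 2.8704
Bₛ = (B − 1)/(n − 1) = (2.8704 − 1)/(5 − 1) = 1.8704/4 = 0.4676

0.47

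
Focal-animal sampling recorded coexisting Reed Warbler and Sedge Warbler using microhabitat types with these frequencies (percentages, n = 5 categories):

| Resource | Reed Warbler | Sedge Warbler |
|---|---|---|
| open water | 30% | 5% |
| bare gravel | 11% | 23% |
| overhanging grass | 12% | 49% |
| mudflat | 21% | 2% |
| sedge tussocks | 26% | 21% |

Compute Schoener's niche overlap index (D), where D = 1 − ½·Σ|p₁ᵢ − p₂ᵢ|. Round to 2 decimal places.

Convert percentages to proportions (divide by 100).
Σ|p₁ᵢ − p₂ᵢ| = 0.25 + 0.12 + 0.37 + 0.19 + 0.05 = 0.98
D = 1 − ½ × 0.98 = 1 − 0.490 = 0.5100

0.51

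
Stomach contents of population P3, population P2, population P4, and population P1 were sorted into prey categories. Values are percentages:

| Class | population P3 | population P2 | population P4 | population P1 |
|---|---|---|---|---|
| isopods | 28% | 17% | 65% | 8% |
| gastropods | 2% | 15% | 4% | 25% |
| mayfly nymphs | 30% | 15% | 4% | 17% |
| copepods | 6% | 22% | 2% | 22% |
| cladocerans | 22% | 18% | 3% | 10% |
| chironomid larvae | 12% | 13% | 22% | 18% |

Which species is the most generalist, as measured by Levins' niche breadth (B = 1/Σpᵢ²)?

population P2

Convert percentages to proportions (divide by 100).
Σp_P3ᵢ² = 0.28² + 0.02² + 0.30² + 0.06² + 0.22² + 0.12² = 0.0784 + 0.0004 + 0.0900 + 0.0036 + 0.0484 + 0.0144 = 0.2352
B_P3 = 1 / 0.2352 = 4.2517
Σp_P2ᵢ² = 0.17² + 0.15² + 0.15² + 0.22² + 0.18² + 0.13² = 0.0289 + 0.0225 + 0.0225 + 0.0484 + 0.0324 + 0.0169 = 0.1716
B_P2 = 1 / 0.1716 = 5.8275
Σp_P4ᵢ² = 0.65² + 0.04² + 0.04² + 0.02² + 0.03² + 0.22² = 0.4225 + 0.0016 + 0.0016 + 0.0004 + 0.0009 + 0.0484 = 0.4754
B_P4 = 1 / 0.4754 = 2.1035
Σp_P1ᵢ² = 0.08² + 0.25² + 0.17² + 0.22² + 0.10² + 0.18² = 0.0064 + 0.0625 + 0.0289 + 0.0484 + 0.0100 + 0.0324 = 0.1886
B_P1 = 1 / 0.1886 = 5.3022
Highest B → broadest niche (most generalist): population P2 (B = 5.83).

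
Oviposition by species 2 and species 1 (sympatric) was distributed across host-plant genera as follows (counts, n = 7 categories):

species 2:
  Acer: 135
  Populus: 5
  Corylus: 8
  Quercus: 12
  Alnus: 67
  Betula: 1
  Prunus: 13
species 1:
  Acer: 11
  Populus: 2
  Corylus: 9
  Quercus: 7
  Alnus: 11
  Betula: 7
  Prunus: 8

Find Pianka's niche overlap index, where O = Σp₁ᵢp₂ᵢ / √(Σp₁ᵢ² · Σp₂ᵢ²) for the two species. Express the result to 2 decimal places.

0.74

Proportions for species 2 (n=241): 135/241=0.5602, 5/241=0.0207, 8/241=0.0332, 12/241=0.0498, 67/241=0.2780, 1/241=0.0041, 13/241=0.0539
Proportions for species 1 (n=55): 11/55=0.2000, 2/55=0.0364, 9/55=0.1636, 7/55=0.1273, 11/55=0.2000, 7/55=0.1273, 8/55=0.1455
Σ p₁ᵢp₂ᵢ = 0.112040 + 0.000753 + 0.005432 + 0.006340 + 0.055600 + 0.000522 + 0.007842 = 0.188529
Σp_1ᵢ² = 0.5602² + 0.0207² + 0.0332² + 0.0498² + 0.2780² + 0.0041² + 0.0539² = 0.313824 + 0.000428 + 0.001102 + 0.002480 + 0.077284 + 0.000017 + 0.002905 = 0.398040
Σp_2ᵢ² = 0.2000² + 0.0364² + 0.1636² + 0.1273² + 0.2000² + 0.1273² + 0.1455² = 0.040000 + 0.001325 + 0.026765 + 0.016205 + 0.040000 + 0.016205 + 0.021170 = 0.161670
O = 0.188529 / √(0.398040 × 0.161670) = 0.188529 / 0.2536752 = 0.7432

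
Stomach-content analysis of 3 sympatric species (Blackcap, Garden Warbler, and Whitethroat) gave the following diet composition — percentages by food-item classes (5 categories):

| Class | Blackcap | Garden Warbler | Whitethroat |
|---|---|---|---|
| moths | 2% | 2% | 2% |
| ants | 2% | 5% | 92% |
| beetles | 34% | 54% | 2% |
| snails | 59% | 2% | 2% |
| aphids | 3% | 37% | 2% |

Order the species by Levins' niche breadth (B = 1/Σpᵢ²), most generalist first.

Garden Warbler > Blackcap > Whitethroat

Convert percentages to proportions (divide by 100).
Σp_Blacᵢ² = 0.02² + 0.02² + 0.34² + 0.59² + 0.03² = 0.0004 + 0.0004 + 0.1156 + 0.3481 + 0.0009 = 0.4654
B_Blac = 1 / 0.4654 = 2.1487
Σp_Warbᵢ² = 0.02² + 0.05² + 0.54² + 0.02² + 0.37² = 0.0004 + 0.0025 + 0.2916 + 0.0004 + 0.1369 = 0.4318
B_Warb = 1 / 0.4318 = 2.3159
Σp_Whitᵢ² = 0.02² + 0.92² + 0.02² + 0.02² + 0.02² = 0.0004 + 0.8464 + 0.0004 + 0.0004 + 0.0004 = 0.8480
B_Whit = 1 / 0.8480 = 1.1792
Ranking by B (broadest → narrowest): Garden Warbler (2.32) > Blackcap (2.15) > Whitethroat (1.18)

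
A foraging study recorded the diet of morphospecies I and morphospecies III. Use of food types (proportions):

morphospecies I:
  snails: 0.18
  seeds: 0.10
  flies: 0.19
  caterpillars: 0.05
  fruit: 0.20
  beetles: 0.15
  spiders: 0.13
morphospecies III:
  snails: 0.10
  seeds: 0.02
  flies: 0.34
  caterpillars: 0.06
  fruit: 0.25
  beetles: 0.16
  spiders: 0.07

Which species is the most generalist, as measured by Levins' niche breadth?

morphospecies I

Σp_Iᵢ² = 0.18² + 0.10² + 0.19² + 0.05² + 0.20² + 0.15² + 0.13² = 0.0324 + 0.0100 + 0.0361 + 0.0025 + 0.0400 + 0.0225 + 0.0169 = 0.1604
B_I = 1 / 0.1604 = 6.2344
Σp_IIIᵢ² = 0.10² + 0.02² + 0.34² + 0.06² + 0.25² + 0.16² + 0.07² = 0.0100 + 0.0004 + 0.1156 + 0.0036 + 0.0625 + 0.0256 + 0.0049 = 0.2226
B_III = 1 / 0.2226 = 4.4924
Highest B → broadest niche (most generalist): morphospecies I (B = 6.23).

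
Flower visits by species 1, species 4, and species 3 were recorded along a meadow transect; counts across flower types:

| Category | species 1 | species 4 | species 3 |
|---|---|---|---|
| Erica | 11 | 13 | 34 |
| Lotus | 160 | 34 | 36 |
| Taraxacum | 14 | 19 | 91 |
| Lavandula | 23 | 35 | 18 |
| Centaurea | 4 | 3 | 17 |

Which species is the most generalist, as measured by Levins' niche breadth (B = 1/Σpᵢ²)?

Proportions for species 1 (n=212): 11/212=0.0519, 160/212=0.7547, 14/212=0.0660, 23/212=0.1085, 4/212=0.0189
Proportions for species 4 (n=104): 13/104=0.1250, 34/104=0.3269, 19/104=0.1827, 35/104=0.3365, 3/104=0.0288
Proportions for species 3 (n=196): 34/196=0.1735, 36/196=0.1837, 91/196=0.4643, 18/196=0.0918, 17/196=0.0867
Σp_1ᵢ² = 0.0519² + 0.7547² + 0.0660² + 0.1085² + 0.0189² = 0.002694 + 0.569572 + 0.004356 + 0.011772 + 0.000357 = 0.588751
B_1 = 1 / 0.588751 = 1.6985
Σp_4ᵢ² = 0.1250² + 0.3269² + 0.1827² + 0.3365² + 0.0288² = 0.015625 + 0.106864 + 0.033379 + 0.113232 + 0.000829 = 0.269929
B_4 = 1 / 0.269929 = 3.7047
Σp_3ᵢ² = 0.1735² + 0.1837² + 0.4643² + 0.0918² + 0.0867² = 0.030102 + 0.033746 + 0.215574 + 0.008427 + 0.007517 = 0.295366
B_3 = 1 / 0.295366 = 3.3856
Highest B → broadest niche (most generalist): species 4 (B = 3.70).

species 4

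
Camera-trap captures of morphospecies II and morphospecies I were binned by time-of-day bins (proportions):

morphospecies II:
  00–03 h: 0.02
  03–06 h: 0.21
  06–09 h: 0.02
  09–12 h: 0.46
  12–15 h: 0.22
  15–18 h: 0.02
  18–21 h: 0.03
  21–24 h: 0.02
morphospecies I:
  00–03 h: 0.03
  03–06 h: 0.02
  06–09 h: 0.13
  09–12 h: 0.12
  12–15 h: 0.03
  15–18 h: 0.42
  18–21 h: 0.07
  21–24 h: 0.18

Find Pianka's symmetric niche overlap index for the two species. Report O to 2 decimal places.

Σ p₁ᵢp₂ᵢ = 0.0006 + 0.0042 + 0.0026 + 0.0552 + 0.0066 + 0.0084 + 0.0021 + 0.0036 = 0.0833
Σp_1ᵢ² = 0.02² + 0.21² + 0.02² + 0.46² + 0.22² + 0.02² + 0.03² + 0.02² = 0.0004 + 0.0441 + 0.0004 + 0.2116 + 0.0484 + 0.0004 + 0.0009 + 0.0004 = 0.3066
Σp_2ᵢ² = 0.03² + 0.02² + 0.13² + 0.12² + 0.03² + 0.42² + 0.07² + 0.18² = 0.0009 + 0.0004 + 0.0169 + 0.0144 + 0.0009 + 0.1764 + 0.0049 + 0.0324 = 0.2472
O = 0.0833 / √(0.3066 × 0.2472) = 0.0833 / 0.27530 = 0.3026

0.30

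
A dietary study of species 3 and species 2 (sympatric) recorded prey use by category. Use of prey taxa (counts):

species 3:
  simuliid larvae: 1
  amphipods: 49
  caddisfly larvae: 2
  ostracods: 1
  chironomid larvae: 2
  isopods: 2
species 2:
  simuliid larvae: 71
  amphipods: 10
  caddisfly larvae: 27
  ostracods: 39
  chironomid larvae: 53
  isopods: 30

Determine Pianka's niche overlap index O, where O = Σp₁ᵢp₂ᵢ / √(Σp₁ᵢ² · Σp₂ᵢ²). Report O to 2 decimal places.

0.16

Proportions for species 3 (n=57): 1/57=0.0175, 49/57=0.8596, 2/57=0.0351, 1/57=0.0175, 2/57=0.0351, 2/57=0.0351
Proportions for species 2 (n=230): 71/230=0.3087, 10/230=0.0435, 27/230=0.1174, 39/230=0.1696, 53/230=0.2304, 30/230=0.1304
Σ p₁ᵢp₂ᵢ = 0.005402 + 0.037393 + 0.004121 + 0.002968 + 0.008087 + 0.004577 = 0.062548
Σp_1ᵢ² = 0.0175² + 0.8596² + 0.0351² + 0.0175² + 0.0351² + 0.0351² = 0.000306 + 0.738912 + 0.001232 + 0.000306 + 0.001232 + 0.001232 = 0.743220
Σp_2ᵢ² = 0.3087² + 0.0435² + 0.1174² + 0.1696² + 0.2304² + 0.1304² = 0.095296 + 0.001892 + 0.013783 + 0.028764 + 0.053084 + 0.017004 = 0.209823
O = 0.062548 / √(0.743220 × 0.209823) = 0.062548 / 0.3948983 = 0.1584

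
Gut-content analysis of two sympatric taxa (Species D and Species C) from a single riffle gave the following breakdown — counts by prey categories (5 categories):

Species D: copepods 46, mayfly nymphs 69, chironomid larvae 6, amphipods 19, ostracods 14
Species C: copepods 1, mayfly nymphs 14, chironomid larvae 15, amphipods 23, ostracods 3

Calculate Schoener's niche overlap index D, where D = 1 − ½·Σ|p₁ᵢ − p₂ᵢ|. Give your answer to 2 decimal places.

Proportions for Species D (n=154): 46/154=0.2987, 69/154=0.4481, 6/154=0.0390, 19/154=0.1234, 14/154=0.0909
Proportions for Species C (n=56): 1/56=0.0179, 14/56=0.2500, 15/56=0.2679, 23/56=0.4107, 3/56=0.0536
Σ|p₁ᵢ − p₂ᵢ| = 0.2808 + 0.1981 + 0.2289 + 0.2873 + 0.0373 = 1.0324
D = 1 − ½ × 1.0324 = 1 − 0.51620 = 0.48380

0.48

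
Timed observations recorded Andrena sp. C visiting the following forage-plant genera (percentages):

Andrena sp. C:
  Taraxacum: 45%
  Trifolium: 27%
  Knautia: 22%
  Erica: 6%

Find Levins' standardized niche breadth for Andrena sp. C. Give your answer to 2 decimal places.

0.68

Convert percentages to proportions (divide by 100).
Σpᵢ² = 0.45² + 0.27² + 0.22² + 0.06² = 0.2025 + 0.0729 + 0.0484 + 0.0036 = 0.3274
B = 1 / 0.3274 = 3.0544
Bₛ = (B − 1)/(n − 1) = (3.0544 − 1)/(4 − 1) = 2.0544/3 = 0.6848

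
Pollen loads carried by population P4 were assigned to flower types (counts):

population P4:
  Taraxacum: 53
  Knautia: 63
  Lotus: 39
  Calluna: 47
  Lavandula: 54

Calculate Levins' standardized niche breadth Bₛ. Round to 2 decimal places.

Proportions for population P4 (n=256): 53/256=0.2070, 63/256=0.2461, 39/256=0.1523, 47/256=0.1836, 54/256=0.2109
Σpᵢ² = 0.2070² + 0.2461² + 0.1523² + 0.1836² + 0.2109² = 0.042849 + 0.060565 + 0.023195 + 0.033709 + 0.044479 = 0.204797
B = 1 / 0.204797 = 4.8829
Bₛ = (B − 1)/(n − 1) = (4.8829 − 1)/(5 − 1) = 3.8829/4 = 0.9707

0.97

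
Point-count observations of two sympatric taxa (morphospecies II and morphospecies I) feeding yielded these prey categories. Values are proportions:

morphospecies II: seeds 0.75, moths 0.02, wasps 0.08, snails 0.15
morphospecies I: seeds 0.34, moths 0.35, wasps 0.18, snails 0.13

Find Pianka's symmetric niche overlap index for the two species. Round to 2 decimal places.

Σ p₁ᵢp₂ᵢ = 0.2550 + 0.0070 + 0.0144 + 0.0195 = 0.2959
Σp_1ᵢ² = 0.75² + 0.02² + 0.08² + 0.15² = 0.5625 + 0.0004 + 0.0064 + 0.0225 = 0.5918
Σp_2ᵢ² = 0.34² + 0.35² + 0.18² + 0.13² = 0.1156 + 0.1225 + 0.0324 + 0.0169 = 0.2874
O = 0.2959 / √(0.5918 × 0.2874) = 0.2959 / 0.41241 = 0.7175

0.72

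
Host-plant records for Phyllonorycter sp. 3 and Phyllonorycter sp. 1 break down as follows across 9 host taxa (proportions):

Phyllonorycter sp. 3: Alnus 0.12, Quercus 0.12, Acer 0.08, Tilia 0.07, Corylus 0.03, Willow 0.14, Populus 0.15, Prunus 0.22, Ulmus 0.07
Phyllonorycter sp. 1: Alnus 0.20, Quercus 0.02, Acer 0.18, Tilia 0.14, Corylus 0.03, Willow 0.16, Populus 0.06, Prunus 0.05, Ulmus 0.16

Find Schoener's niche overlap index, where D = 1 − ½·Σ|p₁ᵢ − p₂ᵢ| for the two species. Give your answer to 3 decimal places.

0.640

Σ|p₁ᵢ − p₂ᵢ| = 0.08 + 0.10 + 0.10 + 0.07 + 0.00 + 0.02 + 0.09 + 0.17 + 0.09 = 0.72
D = 1 − ½ × 0.72 = 1 − 0.360 = 0.64000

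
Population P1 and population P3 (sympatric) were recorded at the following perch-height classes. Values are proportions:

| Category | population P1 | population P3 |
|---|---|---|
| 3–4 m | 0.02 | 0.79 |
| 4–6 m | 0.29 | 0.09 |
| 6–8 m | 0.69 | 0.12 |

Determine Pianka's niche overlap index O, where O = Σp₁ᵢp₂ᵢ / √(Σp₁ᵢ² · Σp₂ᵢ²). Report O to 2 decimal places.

0.21

Σ p₁ᵢp₂ᵢ = 0.0158 + 0.0261 + 0.0828 = 0.1247
Σp_1ᵢ² = 0.02² + 0.29² + 0.69² = 0.0004 + 0.0841 + 0.4761 = 0.5606
Σp_2ᵢ² = 0.79² + 0.09² + 0.12² = 0.6241 + 0.0081 + 0.0144 = 0.6466
O = 0.1247 / √(0.5606 × 0.6466) = 0.1247 / 0.60207 = 0.2071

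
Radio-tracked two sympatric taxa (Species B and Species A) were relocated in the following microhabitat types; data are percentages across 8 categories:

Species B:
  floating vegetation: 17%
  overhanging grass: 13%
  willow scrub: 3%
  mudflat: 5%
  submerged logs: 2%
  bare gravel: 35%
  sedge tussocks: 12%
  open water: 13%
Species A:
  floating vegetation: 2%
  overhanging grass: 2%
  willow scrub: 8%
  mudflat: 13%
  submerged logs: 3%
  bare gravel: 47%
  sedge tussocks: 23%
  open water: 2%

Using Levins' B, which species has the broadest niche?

Species B

Convert percentages to proportions (divide by 100).
Σp_Bᵢ² = 0.17² + 0.13² + 0.03² + 0.05² + 0.02² + 0.35² + 0.12² + 0.13² = 0.0289 + 0.0169 + 0.0009 + 0.0025 + 0.0004 + 0.1225 + 0.0144 + 0.0169 = 0.2034
B_B = 1 / 0.2034 = 4.9164
Σp_Aᵢ² = 0.02² + 0.02² + 0.08² + 0.13² + 0.03² + 0.47² + 0.23² + 0.02² = 0.0004 + 0.0004 + 0.0064 + 0.0169 + 0.0009 + 0.2209 + 0.0529 + 0.0004 = 0.2992
B_A = 1 / 0.2992 = 3.3422
Highest B → broadest niche (most generalist): Species B (B = 4.92).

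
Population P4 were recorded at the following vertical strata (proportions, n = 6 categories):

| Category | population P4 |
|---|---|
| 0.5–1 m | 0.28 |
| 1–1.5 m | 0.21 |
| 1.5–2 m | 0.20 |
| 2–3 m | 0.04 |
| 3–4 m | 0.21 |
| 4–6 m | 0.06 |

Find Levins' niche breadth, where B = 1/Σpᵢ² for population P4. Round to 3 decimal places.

Σpᵢ² = 0.28² + 0.21² + 0.20² + 0.04² + 0.21² + 0.06² = 0.0784 + 0.0441 + 0.0400 + 0.0016 + 0.0441 + 0.0036 = 0.2118
B = 1 / 0.2118 = 4.72144

4.721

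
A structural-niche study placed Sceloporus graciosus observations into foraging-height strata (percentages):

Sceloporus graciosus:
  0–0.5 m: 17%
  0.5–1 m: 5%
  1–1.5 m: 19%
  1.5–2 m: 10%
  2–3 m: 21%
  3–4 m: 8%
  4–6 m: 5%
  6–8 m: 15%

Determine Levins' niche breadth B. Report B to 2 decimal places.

6.54

Convert percentages to proportions (divide by 100).
Σpᵢ² = 0.17² + 0.05² + 0.19² + 0.10² + 0.21² + 0.08² + 0.05² + 0.15² = 0.0289 + 0.0025 + 0.0361 + 0.0100 + 0.0441 + 0.0064 + 0.0025 + 0.0225 = 0.1530
B = 1 / 0.1530 = 6.5359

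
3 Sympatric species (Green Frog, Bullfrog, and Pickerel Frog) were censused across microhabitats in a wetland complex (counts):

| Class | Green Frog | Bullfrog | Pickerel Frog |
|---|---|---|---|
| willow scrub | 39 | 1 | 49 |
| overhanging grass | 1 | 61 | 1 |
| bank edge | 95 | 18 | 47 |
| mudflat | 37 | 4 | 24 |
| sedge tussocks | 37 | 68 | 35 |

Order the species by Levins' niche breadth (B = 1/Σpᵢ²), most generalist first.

Pickerel Frog > Green Frog > Bullfrog

Proportions for Green Frog (n=209): 39/209=0.1866, 1/209=0.0048, 95/209=0.4545, 37/209=0.1770, 37/209=0.1770
Proportions for Bullfrog (n=152): 1/152=0.0066, 61/152=0.4013, 18/152=0.1184, 4/152=0.0263, 68/152=0.4474
Proportions for Pickerel Frog (n=156): 49/156=0.3141, 1/156=0.0064, 47/156=0.3013, 24/156=0.1538, 35/156=0.2244
Σp_Greeᵢ² = 0.1866² + 0.0048² + 0.4545² + 0.1770² + 0.1770² = 0.034820 + 0.000023 + 0.206570 + 0.031329 + 0.031329 = 0.304071
B_Gree = 1 / 0.304071 = 3.2887
Σp_Bullᵢ² = 0.0066² + 0.4013² + 0.1184² + 0.0263² + 0.4474² = 0.000044 + 0.161042 + 0.014019 + 0.000692 + 0.200167 = 0.375964
B_Bull = 1 / 0.375964 = 2.6598
Σp_Pickᵢ² = 0.3141² + 0.0064² + 0.3013² + 0.1538² + 0.2244² = 0.098659 + 0.000041 + 0.090782 + 0.023654 + 0.050355 = 0.263491
B_Pick = 1 / 0.263491 = 3.7952
Ranking by B (broadest → narrowest): Pickerel Frog (3.80) > Green Frog (3.29) > Bullfrog (2.66)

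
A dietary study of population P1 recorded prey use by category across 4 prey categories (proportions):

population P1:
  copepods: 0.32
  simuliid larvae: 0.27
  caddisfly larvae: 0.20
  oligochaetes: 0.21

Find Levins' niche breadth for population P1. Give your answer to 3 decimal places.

3.855

Σpᵢ² = 0.32² + 0.27² + 0.20² + 0.21² = 0.1024 + 0.0729 + 0.0400 + 0.0441 = 0.2594
B = 1 / 0.2594 = 3.85505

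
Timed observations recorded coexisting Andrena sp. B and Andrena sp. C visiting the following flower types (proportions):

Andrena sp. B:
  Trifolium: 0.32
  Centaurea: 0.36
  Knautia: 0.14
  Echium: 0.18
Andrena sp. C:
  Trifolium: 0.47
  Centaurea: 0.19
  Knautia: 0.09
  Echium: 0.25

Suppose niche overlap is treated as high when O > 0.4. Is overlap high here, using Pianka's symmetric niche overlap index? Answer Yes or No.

Σ p₁ᵢp₂ᵢ = 0.1504 + 0.0684 + 0.0126 + 0.0450 = 0.2764
Σp_1ᵢ² = 0.32² + 0.36² + 0.14² + 0.18² = 0.1024 + 0.1296 + 0.0196 + 0.0324 = 0.2840
Σp_2ᵢ² = 0.47² + 0.19² + 0.09² + 0.25² = 0.2209 + 0.0361 + 0.0081 + 0.0625 = 0.3276
O = 0.2764 / √(0.2840 × 0.3276) = 0.2764 / 0.30502 = 0.9062
O = 0.9062 > 0.4 → Yes.

Yes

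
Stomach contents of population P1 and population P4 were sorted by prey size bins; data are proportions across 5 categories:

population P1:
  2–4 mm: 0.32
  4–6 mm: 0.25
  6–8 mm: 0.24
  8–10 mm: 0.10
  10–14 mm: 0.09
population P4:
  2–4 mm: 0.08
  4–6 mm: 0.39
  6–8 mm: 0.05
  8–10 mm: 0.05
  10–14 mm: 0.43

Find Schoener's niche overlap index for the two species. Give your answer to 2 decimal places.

0.52

Σ|p₁ᵢ − p₂ᵢ| = 0.24 + 0.14 + 0.19 + 0.05 + 0.34 = 0.96
D = 1 − ½ × 0.96 = 1 − 0.480 = 0.5200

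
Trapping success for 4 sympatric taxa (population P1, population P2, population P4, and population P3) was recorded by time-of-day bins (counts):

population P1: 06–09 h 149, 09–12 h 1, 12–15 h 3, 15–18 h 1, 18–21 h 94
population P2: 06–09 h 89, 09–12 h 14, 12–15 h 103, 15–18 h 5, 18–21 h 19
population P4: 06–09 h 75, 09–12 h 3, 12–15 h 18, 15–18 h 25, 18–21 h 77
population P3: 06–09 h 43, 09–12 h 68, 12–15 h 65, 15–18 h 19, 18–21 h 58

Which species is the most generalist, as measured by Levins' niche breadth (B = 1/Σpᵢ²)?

population P3

Proportions for population P1 (n=248): 149/248=0.6008, 1/248=0.0040, 3/248=0.0121, 1/248=0.0040, 94/248=0.3790
Proportions for population P2 (n=230): 89/230=0.3870, 14/230=0.0609, 103/230=0.4478, 5/230=0.0217, 19/230=0.0826
Proportions for population P4 (n=198): 75/198=0.3788, 3/198=0.0152, 18/198=0.0909, 25/198=0.1263, 77/198=0.3889
Proportions for population P3 (n=253): 43/253=0.1700, 68/253=0.2688, 65/253=0.2569, 19/253=0.0751, 58/253=0.2292
Σp_P1ᵢ² = 0.6008² + 0.0040² + 0.0121² + 0.0040² + 0.3790² = 0.360961 + 0.000016 + 0.000146 + 0.000016 + 0.143641 = 0.504780
B_P1 = 1 / 0.504780 = 1.9811
Σp_P2ᵢ² = 0.3870² + 0.0609² + 0.4478² + 0.0217² + 0.0826² = 0.149769 + 0.003709 + 0.200525 + 0.000471 + 0.006823 = 0.361297
B_P2 = 1 / 0.361297 = 2.7678
Σp_P4ᵢ² = 0.3788² + 0.0152² + 0.0909² + 0.1263² + 0.3889² = 0.143489 + 0.000231 + 0.008263 + 0.015952 + 0.151243 = 0.319178
B_P4 = 1 / 0.319178 = 3.1330
Σp_P3ᵢ² = 0.1700² + 0.2688² + 0.2569² + 0.0751² + 0.2292² = 0.028900 + 0.072253 + 0.065998 + 0.005640 + 0.052533 = 0.225324
B_P3 = 1 / 0.225324 = 4.4381
Highest B → broadest niche (most generalist): population P3 (B = 4.44).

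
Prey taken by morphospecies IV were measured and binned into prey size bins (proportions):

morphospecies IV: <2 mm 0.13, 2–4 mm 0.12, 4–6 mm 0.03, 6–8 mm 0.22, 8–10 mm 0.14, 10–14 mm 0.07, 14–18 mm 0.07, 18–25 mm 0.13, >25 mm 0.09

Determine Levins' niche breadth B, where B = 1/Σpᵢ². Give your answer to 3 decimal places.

Σpᵢ² = 0.13² + 0.12² + 0.03² + 0.22² + 0.14² + 0.07² + 0.07² + 0.13² + 0.09² = 0.0169 + 0.0144 + 0.0009 + 0.0484 + 0.0196 + 0.0049 + 0.0049 + 0.0169 + 0.0081 = 0.1350
B = 1 / 0.1350 = 7.40741

7.407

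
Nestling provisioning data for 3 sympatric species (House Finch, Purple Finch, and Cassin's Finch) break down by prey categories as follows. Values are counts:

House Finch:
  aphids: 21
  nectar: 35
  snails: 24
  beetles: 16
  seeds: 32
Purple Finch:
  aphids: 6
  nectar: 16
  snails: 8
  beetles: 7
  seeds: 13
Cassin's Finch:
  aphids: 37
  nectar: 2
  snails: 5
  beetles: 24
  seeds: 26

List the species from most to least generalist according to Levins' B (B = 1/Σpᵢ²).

Proportions for House Finch (n=128): 21/128=0.1641, 35/128=0.2734, 24/128=0.1875, 16/128=0.1250, 32/128=0.2500
Proportions for Purple Finch (n=50): 6/50=0.1200, 16/50=0.3200, 8/50=0.1600, 7/50=0.1400, 13/50=0.2600
Proportions for Cassin's Finch (n=94): 37/94=0.3936, 2/94=0.0213, 5/94=0.0532, 24/94=0.2553, 26/94=0.2766
Σp_Housᵢ² = 0.1641² + 0.2734² + 0.1875² + 0.1250² + 0.2500² = 0.026929 + 0.074748 + 0.035156 + 0.015625 + 0.062500 = 0.214958
B_Hous = 1 / 0.214958 = 4.6521
Σp_Purpᵢ² = 0.1200² + 0.3200² + 0.1600² + 0.1400² + 0.2600² = 0.014400 + 0.102400 + 0.025600 + 0.019600 + 0.067600 = 0.229600
B_Purp = 1 / 0.229600 = 4.3554
Σp_Cassᵢ² = 0.3936² + 0.0213² + 0.0532² + 0.2553² + 0.2766² = 0.154921 + 0.000454 + 0.002830 + 0.065178 + 0.076508 = 0.299891
B_Cass = 1 / 0.299891 = 3.3345
Ranking by B (broadest → narrowest): House Finch (4.65) > Purple Finch (4.36) > Cassin's Finch (3.33)

House Finch > Purple Finch > Cassin's Finch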